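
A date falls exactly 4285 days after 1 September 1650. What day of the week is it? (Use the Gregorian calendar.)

Friday

Sep 1, 1650 is a Thursday.
4285 mod 7 = 1, so 4285 days after a Thursday is Thursday + 1 = Friday.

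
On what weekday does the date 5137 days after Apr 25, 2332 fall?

First find the weekday of Apr 25, 2332. Doomsday rule: the anchor day for the 2300s is Wednesday. For year 32: 32÷12 = 2 r 8, and 8÷4 = 2, so 2+8+2 = 12.
Wednesday + 12 ≡ Monday — that's 2332's doomsday.
In April the doomsday date is Apr 4.
Apr 25 is 21 days after Apr 4; 21 mod 7 = 0, so Monday + 0 = Monday.
5137 mod 7 = 6, so 5137 days after a Monday is Monday + 6 = Sunday.

Sunday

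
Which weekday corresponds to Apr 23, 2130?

Doomsday rule: the anchor day for the 2100s is Sunday. For year 30: 30÷12 = 2 r 6, and 6÷4 = 1, so 2+6+1 = 9.
Sunday + 9 ≡ Tuesday — that's 2130's doomsday.
In April the doomsday date is Apr 4.
Apr 23 is 19 days after Apr 4; 19 mod 7 = 5, so Tuesday + 5 = Sunday.

Sunday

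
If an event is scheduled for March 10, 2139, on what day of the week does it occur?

Tuesday

Doomsday rule: the anchor day for the 2100s is Sunday. For year 39: 39÷12 = 3 r 3, and 3÷4 = 0, so 3+3+0 = 6.
Sunday + 6 ≡ Saturday — that's 2139's doomsday.
In March the doomsday date is Mar 14.
Mar 10 is 4 days before Mar 14; 4 mod 7 = 4, so Saturday − 4 = Tuesday.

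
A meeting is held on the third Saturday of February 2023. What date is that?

February 18, 2023

February 1, 2023 is a Wednesday.
The first Saturday is therefore February 4 (3 days later).
The third Saturday is 4 + 2×7 = February 18.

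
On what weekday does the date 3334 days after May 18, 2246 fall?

Wednesday

First find the weekday of May 18, 2246. Doomsday rule: the anchor day for the 2200s is Friday. For year 46: 46÷12 = 3 r 10, and 10÷4 = 2, so 3+10+2 = 15.
Friday + 15 ≡ Saturday — that's 2246's doomsday.
In May the doomsday date is May 9.
May 18 is 9 days after May 9; 9 mod 7 = 2, so Saturday + 2 = Monday.
3334 mod 7 = 2, so 3334 days after a Monday is Monday + 2 = Wednesday.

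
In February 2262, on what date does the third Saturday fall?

February 15, 2262

February 1, 2262 is a Saturday.
The first Saturday is therefore February 1 (same day).
The third Saturday is 1 + 2×7 = February 15.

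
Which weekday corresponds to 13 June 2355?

Doomsday rule: the anchor day for the 2300s is Wednesday. For year 55: 55÷12 = 4 r 7, and 7÷4 = 1, so 4+7+1 = 12.
Wednesday + 12 ≡ Monday — that's 2355's doomsday.
In June the doomsday date is Jun 6.
Jun 13 is 7 days after Jun 6; 7 mod 7 = 0, so Monday + 0 = Monday.

Monday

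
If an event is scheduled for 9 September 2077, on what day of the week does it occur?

January 1, 2077 is a Friday.
Jan 1, 2077 → Feb 1, 2077: 31 days (January has 31).
Feb 1, 2077 → Mar 1, 2077: 28 days (February has 28).
Mar 1, 2077 → Apr 1, 2077: 31 days (March has 31).
Apr 1, 2077 → May 1, 2077: 30 days (April has 30).
May 1, 2077 → Jun 1, 2077: 31 days (May has 31).
Jun 1, 2077 → Jul 1, 2077: 30 days (June has 30).
Jul 1, 2077 → Aug 1, 2077: 31 days (July has 31).
Aug 1, 2077 → Sep 1, 2077: 31 days (August has 31).
Sep 1, 2077 → Sep 9, 2077: 8 days.
Total: 251 days.
251 mod 7 = 6, so Friday + 6 = Thursday.

Thursday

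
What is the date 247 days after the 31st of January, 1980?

October 4, 1980

Jan has 31 days: +1 → Feb 1, 1980 (246 left).
Feb has 29 days: +29 → Mar 1, 1980 (217 left).
Mar has 31 days: +31 → Apr 1, 1980 (186 left).
Apr has 30 days: +30 → May 1, 1980 (156 left).
May has 31 days: +31 → Jun 1, 1980 (125 left).
Jun has 30 days: +30 → Jul 1, 1980 (95 left).
Jul has 31 days: +31 → Aug 1, 1980 (64 left).
Aug has 31 days: +31 → Sep 1, 1980 (33 left).
Sep has 30 days: +30 → Oct 1, 1980 (3 left).
+3 → Oct 4, 1980.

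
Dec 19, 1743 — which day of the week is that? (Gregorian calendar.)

Doomsday rule: the anchor day for the 1700s is Sunday. For year 43: 43÷12 = 3 r 7, and 7÷4 = 1, so 3+7+1 = 11.
Sunday + 11 ≡ Thursday — that's 1743's doomsday.
In December the doomsday date is Dec 12.
Dec 19 is 7 days after Dec 12; 7 mod 7 = 0, so Thursday + 0 = Thursday.

Thursday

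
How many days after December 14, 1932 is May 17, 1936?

Dec 14, 1932 → Dec 14, 1933: 365 days.
Dec 14, 1933 → Dec 14, 1934: 365 days.
Dec 14, 1934 → Dec 14, 1935: 365 days.
Dec 14, 1935 → Jan 14, 1936: 31 days (December has 31).
Jan 14, 1936 → Feb 14, 1936: 31 days (January has 31).
Feb 14, 1936 → Mar 14, 1936: 29 days (February has 29).
Mar 14, 1936 → Apr 14, 1936: 31 days (March has 31).
Apr 14, 1936 → May 14, 1936: 30 days (April has 30).
May 14, 1936 → May 17, 1936: 3 days.
Total: 1250 days.

1250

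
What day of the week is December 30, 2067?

Doomsday rule: the anchor day for the 2000s is Tuesday. For year 67: 67÷12 = 5 r 7, and 7÷4 = 1, so 5+7+1 = 13.
Tuesday + 13 ≡ Monday — that's 2067's doomsday.
In December the doomsday date is Dec 12.
Dec 30 is 18 days after Dec 12; 18 mod 7 = 4, so Monday + 4 = Friday.

Friday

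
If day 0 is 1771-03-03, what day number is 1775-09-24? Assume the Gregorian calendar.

1666

Mar 3, 1771 → Mar 3, 1772: 366 days (Feb 29, 1772 is in that span).
Mar 3, 1772 → Mar 3, 1773: 365 days.
Mar 3, 1773 → Mar 3, 1774: 365 days.
Mar 3, 1774 → Mar 3, 1775: 365 days.
Mar 3, 1775 → Apr 3, 1775: 31 days (March has 31).
Apr 3, 1775 → May 3, 1775: 30 days (April has 30).
May 3, 1775 → Jun 3, 1775: 31 days (May has 31).
Jun 3, 1775 → Jul 3, 1775: 30 days (June has 30).
Jul 3, 1775 → Aug 3, 1775: 31 days (July has 31).
Aug 3, 1775 → Sep 3, 1775: 31 days (August has 31).
Sep 3, 1775 → Sep 24, 1775: 21 days.
Total: 1666 days.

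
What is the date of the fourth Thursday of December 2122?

December 24, 2122

December 1, 2122 is a Tuesday.
The first Thursday is therefore December 3 (2 days later).
The fourth Thursday is 3 + 3×7 = December 24.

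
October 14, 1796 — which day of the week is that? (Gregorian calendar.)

Doomsday rule: the anchor day for the 1700s is Sunday. For year 96: 96÷12 = 8 r 0, and 0÷4 = 0, so 8+0+0 = 8.
Sunday + 8 ≡ Monday — that's 1796's doomsday.
In October the doomsday date is Oct 10.
Oct 14 is 4 days after Oct 10; 4 mod 7 = 4, so Monday + 4 = Friday.

Friday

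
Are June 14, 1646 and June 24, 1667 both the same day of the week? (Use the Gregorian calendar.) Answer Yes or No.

No

From Jun 14, 1646 to Jun 24, 1667 is 7680 days.
7680 mod 7 = 1, so they are different weekdays.
(Jun 14, 1646 is a Thursday; Jun 24, 1667 is a Friday.)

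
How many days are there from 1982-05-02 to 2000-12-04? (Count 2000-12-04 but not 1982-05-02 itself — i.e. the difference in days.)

May 2, 1982 → May 2, 1983: 365 days.
May 2, 1983 → May 2, 1984: 366 days (Feb 29, 1984 is in that span).
May 2, 1984 → May 2, 1985: 365 days.
May 2, 1985 → May 2, 1986: 365 days.
May 2, 1986 → May 2, 1987: 365 days.
May 2, 1987 → May 2, 1988: 366 days (Feb 29, 1988 is in that span).
May 2, 1988 → May 2, 1989: 365 days.
May 2, 1989 → May 2, 1990: 365 days.
May 2, 1990 → May 2, 1991: 365 days.
May 2, 1991 → May 2, 1992: 366 days (Feb 29, 1992 is in that span).
May 2, 1992 → May 2, 1993: 365 days.
May 2, 1993 → May 2, 1994: 365 days.
May 2, 1994 → May 2, 1995: 365 days.
May 2, 1995 → May 2, 1996: 366 days (Feb 29, 1996 is in that span).
May 2, 1996 → May 2, 1997: 365 days.
May 2, 1997 → May 2, 1998: 365 days.
May 2, 1998 → May 2, 1999: 365 days.
May 2, 1999 → May 2, 2000: 366 days (Feb 29, 2000 is in that span).
May 2, 2000 → Jun 2, 2000: 31 days (May has 31).
Jun 2, 2000 → Jul 2, 2000: 30 days (June has 30).
Jul 2, 2000 → Aug 2, 2000: 31 days (July has 31).
Aug 2, 2000 → Sep 2, 2000: 31 days (August has 31).
Sep 2, 2000 → Oct 2, 2000: 30 days (September has 30).
Oct 2, 2000 → Nov 2, 2000: 31 days (October has 31).
Nov 2, 2000 → Dec 2, 2000: 30 days (November has 30).
Dec 2, 2000 → Dec 4, 2000: 2 days.
Total: 6791 days.

6791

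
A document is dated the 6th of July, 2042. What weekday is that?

Sunday

Doomsday rule: the anchor day for the 2000s is Tuesday. For year 42: 42÷12 = 3 r 6, and 6÷4 = 1, so 3+6+1 = 10.
Tuesday + 10 ≡ Friday — that's 2042's doomsday.
In July the doomsday date is Jul 11.
Jul 6 is 5 days before Jul 11; 5 mod 7 = 5, so Friday − 5 = Sunday.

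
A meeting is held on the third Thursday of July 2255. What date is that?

July 19, 2255

July 1, 2255 is a Sunday.
The first Thursday is therefore July 5 (4 days later).
The third Thursday is 5 + 2×7 = July 19.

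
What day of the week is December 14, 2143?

Doomsday rule: the anchor day for the 2100s is Sunday. For year 43: 43÷12 = 3 r 7, and 7÷4 = 1, so 3+7+1 = 11.
Sunday + 11 ≡ Thursday — that's 2143's doomsday.
In December the doomsday date is Dec 12.
Dec 14 is 2 days after Dec 12; 2 mod 7 = 2, so Thursday + 2 = Saturday.

Saturday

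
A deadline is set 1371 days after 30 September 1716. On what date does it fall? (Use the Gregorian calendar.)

July 2, 1720

+365 (one year) → Sep 30, 1717 (1006 left).
+365 (one year) → Sep 30, 1718 (641 left).
+365 (one year) → Sep 30, 1719 (276 left).
Sep has 30 days: +1 → Oct 1, 1719 (275 left).
Oct has 31 days: +31 → Nov 1, 1719 (244 left).
Nov has 30 days: +30 → Dec 1, 1719 (214 left).
Dec has 31 days: +31 → Jan 1, 1720 (183 left).
Jan has 31 days: +31 → Feb 1, 1720 (152 left).
Feb has 29 days: +29 → Mar 1, 1720 (123 left).
Mar has 31 days: +31 → Apr 1, 1720 (92 left).
Apr has 30 days: +30 → May 1, 1720 (62 left).
May has 31 days: +31 → Jun 1, 1720 (31 left).
Jun has 30 days: +30 → Jul 1, 1720 (1 left).
+1 → Jul 2, 1720.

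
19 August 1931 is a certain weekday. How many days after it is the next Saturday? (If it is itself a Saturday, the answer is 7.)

3

Aug 19, 1931 is a Wednesday.
From Wednesday to the next Saturday is 3 days.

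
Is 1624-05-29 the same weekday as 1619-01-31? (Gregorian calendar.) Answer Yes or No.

From Jan 31, 1619 to May 29, 1624 is 1945 days.
1945 mod 7 = 6, so they are different weekdays.
(Jan 31, 1619 is a Thursday; May 29, 1624 is a Wednesday.)

No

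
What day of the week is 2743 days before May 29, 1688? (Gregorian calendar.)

Sunday

First find the weekday of May 29, 1688. Doomsday rule: the anchor day for the 1600s is Tuesday. For year 88: 88÷12 = 7 r 4, and 4÷4 = 1, so 7+4+1 = 12.
Tuesday + 12 ≡ Sunday — that's 1688's doomsday.
In May the doomsday date is May 9.
May 29 is 20 days after May 9; 20 mod 7 = 6, so Sunday + 6 = Saturday.
2743 mod 7 = 6, so 2743 days before a Saturday is Saturday − 6 = Sunday.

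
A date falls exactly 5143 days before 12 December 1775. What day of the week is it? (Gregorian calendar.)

Dec 12, 1775 is a Tuesday.
5143 mod 7 = 5, so 5143 days before a Tuesday is Tuesday − 5 = Thursday.

Thursday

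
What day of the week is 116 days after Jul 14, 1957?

Jul 14, 1957 is a Sunday.
116 mod 7 = 4, so 116 days after a Sunday is Sunday + 4 = Thursday.

Thursday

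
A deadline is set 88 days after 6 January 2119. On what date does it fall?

April 4, 2119

Jan has 31 days: +26 → Feb 1, 2119 (62 left).
Feb has 28 days: +28 → Mar 1, 2119 (34 left).
Mar has 31 days: +31 → Apr 1, 2119 (3 left).
+3 → Apr 4, 2119.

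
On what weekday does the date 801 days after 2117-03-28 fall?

Mar 28, 2117 is a Sunday.
801 mod 7 = 3, so 801 days after a Sunday is Sunday + 3 = Wednesday.

Wednesday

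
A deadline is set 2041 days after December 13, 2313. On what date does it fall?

+365 (one year) → Dec 13, 2314 (1676 left).
+365 (one year) → Dec 13, 2315 (1311 left).
+366 (one year; includes Feb 29, 2316) → Dec 13, 2316 (945 left).
+365 (one year) → Dec 13, 2317 (580 left).
+365 (one year) → Dec 13, 2318 (215 left).
Dec has 31 days: +19 → Jan 1, 2319 (196 left).
Jan has 31 days: +31 → Feb 1, 2319 (165 left).
Feb has 28 days: +28 → Mar 1, 2319 (137 left).
Mar has 31 days: +31 → Apr 1, 2319 (106 left).
Apr has 30 days: +30 → May 1, 2319 (76 left).
May has 31 days: +31 → Jun 1, 2319 (45 left).
Jun has 30 days: +30 → Jul 1, 2319 (15 left).
+15 → Jul 16, 2319.

July 16, 2319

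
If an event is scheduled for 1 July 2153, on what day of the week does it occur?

January 1, 2153 is a Monday.
Jan 1, 2153 → Feb 1, 2153: 31 days (January has 31).
Feb 1, 2153 → Mar 1, 2153: 28 days (February has 28).
Mar 1, 2153 → Apr 1, 2153: 31 days (March has 31).
Apr 1, 2153 → May 1, 2153: 30 days (April has 30).
May 1, 2153 → Jun 1, 2153: 31 days (May has 31).
Jun 1, 2153 → Jul 1, 2153: 30 days.
Total: 181 days.
181 mod 7 = 6, so Monday + 6 = Sunday.

Sunday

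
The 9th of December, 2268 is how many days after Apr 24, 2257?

4247

Apr 24, 2257 → Apr 24, 2258: 365 days.
Apr 24, 2258 → Apr 24, 2259: 365 days.
Apr 24, 2259 → Apr 24, 2260: 366 days (Feb 29, 2260 is in that span).
Apr 24, 2260 → Apr 24, 2261: 365 days.
Apr 24, 2261 → Apr 24, 2262: 365 days.
Apr 24, 2262 → Apr 24, 2263: 365 days.
Apr 24, 2263 → Apr 24, 2264: 366 days (Feb 29, 2264 is in that span).
Apr 24, 2264 → Apr 24, 2265: 365 days.
Apr 24, 2265 → Apr 24, 2266: 365 days.
Apr 24, 2266 → Apr 24, 2267: 365 days.
Apr 24, 2267 → Apr 24, 2268: 366 days (Feb 29, 2268 is in that span).
Apr 24, 2268 → May 24, 2268: 30 days (April has 30).
May 24, 2268 → Jun 24, 2268: 31 days (May has 31).
Jun 24, 2268 → Jul 24, 2268: 30 days (June has 30).
Jul 24, 2268 → Aug 24, 2268: 31 days (July has 31).
Aug 24, 2268 → Sep 24, 2268: 31 days (August has 31).
Sep 24, 2268 → Oct 24, 2268: 30 days (September has 30).
Oct 24, 2268 → Nov 24, 2268: 31 days (October has 31).
Nov 24, 2268 → Dec 9, 2268: 15 days.
Total: 4247 days.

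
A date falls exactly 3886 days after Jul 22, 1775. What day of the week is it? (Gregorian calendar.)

First find the weekday of Jul 22, 1775. Doomsday rule: the anchor day for the 1700s is Sunday. For year 75: 75÷12 = 6 r 3, and 3÷4 = 0, so 6+3+0 = 9.
Sunday + 9 ≡ Tuesday — that's 1775's doomsday.
In July the doomsday date is Jul 11.
Jul 22 is 11 days after Jul 11; 11 mod 7 = 4, so Tuesday + 4 = Saturday.
3886 mod 7 = 1, so 3886 days after a Saturday is Saturday + 1 = Sunday.

Sunday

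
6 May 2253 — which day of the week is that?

Friday

Doomsday rule: the anchor day for the 2200s is Friday. For year 53: 53÷12 = 4 r 5, and 5÷4 = 1, so 4+5+1 = 10.
Friday + 10 ≡ Monday — that's 2253's doomsday.
In May the doomsday date is May 9.
May 6 is 3 days before May 9; 3 mod 7 = 3, so Monday − 3 = Friday.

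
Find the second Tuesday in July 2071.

July 1, 2071 is a Wednesday.
The first Tuesday is therefore July 7 (6 days later).
The second Tuesday is 7 + 1×7 = July 14.

July 14, 2071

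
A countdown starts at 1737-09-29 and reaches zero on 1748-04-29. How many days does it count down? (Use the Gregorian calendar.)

Sep 29, 1737 → Sep 29, 1738: 365 days.
Sep 29, 1738 → Sep 29, 1739: 365 days.
Sep 29, 1739 → Sep 29, 1740: 366 days (Feb 29, 1740 is in that span).
Sep 29, 1740 → Sep 29, 1741: 365 days.
Sep 29, 1741 → Sep 29, 1742: 365 days.
Sep 29, 1742 → Sep 29, 1743: 365 days.
Sep 29, 1743 → Sep 29, 1744: 366 days (Feb 29, 1744 is in that span).
Sep 29, 1744 → Sep 29, 1745: 365 days.
Sep 29, 1745 → Sep 29, 1746: 365 days.
Sep 29, 1746 → Sep 29, 1747: 365 days.
Sep 29, 1747 → Oct 29, 1747: 30 days (September has 30).
Oct 29, 1747 → Nov 29, 1747: 31 days (October has 31).
Nov 29, 1747 → Dec 29, 1747: 30 days (November has 30).
Dec 29, 1747 → Jan 29, 1748: 31 days (December has 31).
Jan 29, 1748 → Feb 29, 1748: 31 days (January has 31).
Feb 29, 1748 → Mar 29, 1748: 29 days (February has 29).
Mar 29, 1748 → Apr 29, 1748: 31 days.
Total: 3865 days.

3865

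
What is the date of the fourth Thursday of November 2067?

November 24, 2067

November 1, 2067 is a Tuesday.
The first Thursday is therefore November 3 (2 days later).
The fourth Thursday is 3 + 3×7 = November 24.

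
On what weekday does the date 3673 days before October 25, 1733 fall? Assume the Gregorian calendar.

Tuesday

Oct 25, 1733 is a Sunday.
3673 mod 7 = 5, so 3673 days before a Sunday is Sunday − 5 = Tuesday.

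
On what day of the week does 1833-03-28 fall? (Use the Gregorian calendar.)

Doomsday rule: the anchor day for the 1800s is Friday. For year 33: 33÷12 = 2 r 9, and 9÷4 = 2, so 2+9+2 = 13.
Friday + 13 ≡ Thursday — that's 1833's doomsday.
In March the doomsday date is Mar 14.
Mar 28 is 14 days after Mar 14; 14 mod 7 = 0, so Thursday + 0 = Thursday.

Thursday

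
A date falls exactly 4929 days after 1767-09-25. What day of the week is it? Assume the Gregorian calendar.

Saturday

First find the weekday of Sep 25, 1767. Doomsday rule: the anchor day for the 1700s is Sunday. For year 67: 67÷12 = 5 r 7, and 7÷4 = 1, so 5+7+1 = 13.
Sunday + 13 ≡ Saturday — that's 1767's doomsday.
In September the doomsday date is Sep 5.
Sep 25 is 20 days after Sep 5; 20 mod 7 = 6, so Saturday + 6 = Friday.
4929 mod 7 = 1, so 4929 days after a Friday is Friday + 1 = Saturday.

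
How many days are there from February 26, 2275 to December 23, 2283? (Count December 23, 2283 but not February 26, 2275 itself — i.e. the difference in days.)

3222

Feb 26, 2275 → Feb 26, 2276: 365 days.
Feb 26, 2276 → Feb 26, 2277: 366 days (Feb 29, 2276 is in that span).
Feb 26, 2277 → Feb 26, 2278: 365 days.
Feb 26, 2278 → Feb 26, 2279: 365 days.
Feb 26, 2279 → Feb 26, 2280: 365 days.
Feb 26, 2280 → Feb 26, 2281: 366 days (Feb 29, 2280 is in that span).
Feb 26, 2281 → Feb 26, 2282: 365 days.
Feb 26, 2282 → Feb 26, 2283: 365 days.
Feb 26, 2283 → Mar 26, 2283: 28 days (February has 28).
Mar 26, 2283 → Apr 26, 2283: 31 days (March has 31).
Apr 26, 2283 → May 26, 2283: 30 days (April has 30).
May 26, 2283 → Jun 26, 2283: 31 days (May has 31).
Jun 26, 2283 → Jul 26, 2283: 30 days (June has 30).
Jul 26, 2283 → Aug 26, 2283: 31 days (July has 31).
Aug 26, 2283 → Sep 26, 2283: 31 days (August has 31).
Sep 26, 2283 → Oct 26, 2283: 30 days (September has 30).
Oct 26, 2283 → Nov 26, 2283: 31 days (October has 31).
Nov 26, 2283 → Dec 23, 2283: 27 days.
Total: 3222 days.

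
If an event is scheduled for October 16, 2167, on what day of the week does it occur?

Friday

Doomsday rule: the anchor day for the 2100s is Sunday. For year 67: 67÷12 = 5 r 7, and 7÷4 = 1, so 5+7+1 = 13.
Sunday + 13 ≡ Saturday — that's 2167's doomsday.
In October the doomsday date is Oct 10.
Oct 16 is 6 days after Oct 10; 6 mod 7 = 6, so Saturday + 6 = Friday.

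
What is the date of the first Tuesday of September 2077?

September 1, 2077 is a Wednesday.
The first Tuesday is therefore September 7 (6 days later).

September 7, 2077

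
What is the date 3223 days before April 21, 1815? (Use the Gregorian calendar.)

−365 (one year) → Apr 21, 1814 (2858 left).
−365 (one year) → Apr 21, 1813 (2493 left).
−365 (one year) → Apr 21, 1812 (2128 left).
−366 (one year; includes Feb 29, 1812) → Apr 21, 1811 (1762 left).
−365 (one year) → Apr 21, 1810 (1397 left).
−365 (one year) → Apr 21, 1809 (1032 left).
−365 (one year) → Apr 21, 1808 (667 left).
−366 (one year; includes Feb 29, 1808) → Apr 21, 1807 (301 left).
−21 → Mar 31, 1807 (end of Mar, 31 days; 280 left).
−31 → Feb 28, 1807 (end of Feb, 28 days; 249 left).
−28 → Jan 31, 1807 (end of Jan, 31 days; 221 left).
−31 → Dec 31, 1806 (end of Dec, 31 days; 190 left).
−31 → Nov 30, 1806 (end of Nov, 30 days; 159 left).
−30 → Oct 31, 1806 (end of Oct, 31 days; 129 left).
−31 → Sep 30, 1806 (end of Sep, 30 days; 98 left).
−30 → Aug 31, 1806 (end of Aug, 31 days; 68 left).
−31 → Jul 31, 1806 (end of Jul, 31 days; 37 left).
−31 → Jun 30, 1806 (end of Jun, 30 days; 6 left).
−6 → Jun 24, 1806.

June 24, 1806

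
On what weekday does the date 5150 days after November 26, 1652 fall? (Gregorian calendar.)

Nov 26, 1652 is a Tuesday.
5150 mod 7 = 5, so 5150 days after a Tuesday is Tuesday + 5 = Sunday.

Sunday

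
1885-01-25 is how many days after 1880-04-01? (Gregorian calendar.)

Apr 1, 1880 → Apr 1, 1881: 365 days.
Apr 1, 1881 → Apr 1, 1882: 365 days.
Apr 1, 1882 → Apr 1, 1883: 365 days.
Apr 1, 1883 → Apr 1, 1884: 366 days (Feb 29, 1884 is in that span).
Apr 1, 1884 → May 1, 1884: 30 days (April has 30).
May 1, 1884 → Jun 1, 1884: 31 days (May has 31).
Jun 1, 1884 → Jul 1, 1884: 30 days (June has 30).
Jul 1, 1884 → Aug 1, 1884: 31 days (July has 31).
Aug 1, 1884 → Sep 1, 1884: 31 days (August has 31).
Sep 1, 1884 → Oct 1, 1884: 30 days (September has 30).
Oct 1, 1884 → Nov 1, 1884: 31 days (October has 31).
Nov 1, 1884 → Dec 1, 1884: 30 days (November has 30).
Dec 1, 1884 → Jan 1, 1885: 31 days (December has 31).
Jan 1, 1885 → Jan 25, 1885: 24 days.
Total: 1760 days.

1760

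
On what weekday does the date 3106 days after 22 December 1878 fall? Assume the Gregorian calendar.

Dec 22, 1878 is a Sunday.
3106 mod 7 = 5, so 3106 days after a Sunday is Sunday + 5 = Friday.

Friday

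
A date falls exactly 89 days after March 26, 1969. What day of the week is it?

Monday

First find the weekday of Mar 26, 1969. Doomsday rule: the anchor day for the 1900s is Wednesday. For year 69: 69÷12 = 5 r 9, and 9÷4 = 2, so 5+9+2 = 16.
Wednesday + 16 ≡ Friday — that's 1969's doomsday.
In March the doomsday date is Mar 14.
Mar 26 is 12 days after Mar 14; 12 mod 7 = 5, so Friday + 5 = Wednesday.
89 mod 7 = 5, so 89 days after a Wednesday is Wednesday + 5 = Monday.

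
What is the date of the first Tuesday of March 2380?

March 1, 2380 is a Saturday.
The first Tuesday is therefore March 4 (3 days later).

March 4, 2380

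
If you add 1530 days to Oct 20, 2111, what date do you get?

+366 (one year; includes Feb 29, 2112) → Oct 20, 2112 (1164 left).
+365 (one year) → Oct 20, 2113 (799 left).
+365 (one year) → Oct 20, 2114 (434 left).
+365 (one year) → Oct 20, 2115 (69 left).
Oct has 31 days: +12 → Nov 1, 2115 (57 left).
Nov has 30 days: +30 → Dec 1, 2115 (27 left).
+27 → Dec 28, 2115.

December 28, 2115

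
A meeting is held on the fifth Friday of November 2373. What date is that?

November 1, 2373 is a Thursday.
The first Friday is therefore November 2 (1 days later).
The fifth Friday is 2 + 4×7 = November 30.

November 30, 2373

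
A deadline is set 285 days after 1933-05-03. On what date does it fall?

February 12, 1934

May has 31 days: +29 → Jun 1, 1933 (256 left).
Jun has 30 days: +30 → Jul 1, 1933 (226 left).
Jul has 31 days: +31 → Aug 1, 1933 (195 left).
Aug has 31 days: +31 → Sep 1, 1933 (164 left).
Sep has 30 days: +30 → Oct 1, 1933 (134 left).
Oct has 31 days: +31 → Nov 1, 1933 (103 left).
Nov has 30 days: +30 → Dec 1, 1933 (73 left).
Dec has 31 days: +31 → Jan 1, 1934 (42 left).
Jan has 31 days: +31 → Feb 1, 1934 (11 left).
+11 → Feb 12, 1934.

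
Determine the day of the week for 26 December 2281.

Doomsday rule: the anchor day for the 2200s is Friday. For year 81: 81÷12 = 6 r 9, and 9÷4 = 2, so 6+9+2 = 17.
Friday + 17 ≡ Monday — that's 2281's doomsday.
In December the doomsday date is Dec 12.
Dec 26 is 14 days after Dec 12; 14 mod 7 = 0, so Monday + 0 = Monday.

Monday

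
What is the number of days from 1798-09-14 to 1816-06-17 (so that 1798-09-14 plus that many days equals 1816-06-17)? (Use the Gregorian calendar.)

6485

Sep 14, 1798 → Sep 14, 1799: 365 days.
Sep 14, 1799 → Sep 14, 1800: 365 days.
Sep 14, 1800 → Sep 14, 1801: 365 days.
Sep 14, 1801 → Sep 14, 1802: 365 days.
Sep 14, 1802 → Sep 14, 1803: 365 days.
Sep 14, 1803 → Sep 14, 1804: 366 days (Feb 29, 1804 is in that span).
Sep 14, 1804 → Sep 14, 1805: 365 days.
Sep 14, 1805 → Sep 14, 1806: 365 days.
Sep 14, 1806 → Sep 14, 1807: 365 days.
Sep 14, 1807 → Sep 14, 1808: 366 days (Feb 29, 1808 is in that span).
Sep 14, 1808 → Sep 14, 1809: 365 days.
Sep 14, 1809 → Sep 14, 1810: 365 days.
Sep 14, 1810 → Sep 14, 1811: 365 days.
Sep 14, 1811 → Sep 14, 1812: 366 days (Feb 29, 1812 is in that span).
Sep 14, 1812 → Sep 14, 1813: 365 days.
Sep 14, 1813 → Sep 14, 1814: 365 days.
Sep 14, 1814 → Sep 14, 1815: 365 days.
Sep 14, 1815 → Oct 14, 1815: 30 days (September has 30).
Oct 14, 1815 → Nov 14, 1815: 31 days (October has 31).
Nov 14, 1815 → Dec 14, 1815: 30 days (November has 30).
Dec 14, 1815 → Jan 14, 1816: 31 days (December has 31).
Jan 14, 1816 → Feb 14, 1816: 31 days (January has 31).
Feb 14, 1816 → Mar 14, 1816: 29 days (February has 29).
Mar 14, 1816 → Apr 14, 1816: 31 days (March has 31).
Apr 14, 1816 → May 14, 1816: 30 days (April has 30).
May 14, 1816 → Jun 14, 1816: 31 days (May has 31).
Jun 14, 1816 → Jun 17, 1816: 3 days.
Total: 6485 days.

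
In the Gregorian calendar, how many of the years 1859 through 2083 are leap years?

Multiples of 4 in [1859,2083]: 56.
Of those, multiples of 100: 2 (not leap unless ÷400).
Multiples of 400: 1.
Leap years = 56 − 2 + 1 = 55.

55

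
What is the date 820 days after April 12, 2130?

July 10, 2132

+365 (one year) → Apr 12, 2131 (455 left).
+366 (one year; includes Feb 29, 2132) → Apr 12, 2132 (89 left).
Apr has 30 days: +19 → May 1, 2132 (70 left).
May has 31 days: +31 → Jun 1, 2132 (39 left).
Jun has 30 days: +30 → Jul 1, 2132 (9 left).
+9 → Jul 10, 2132.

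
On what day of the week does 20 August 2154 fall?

Doomsday rule: the anchor day for the 2100s is Sunday. For year 54: 54÷12 = 4 r 6, and 6÷4 = 1, so 4+6+1 = 11.
Sunday + 11 ≡ Thursday — that's 2154's doomsday.
In August the doomsday date is Aug 8.
Aug 20 is 12 days after Aug 8; 12 mod 7 = 5, so Thursday + 5 = Tuesday.

Tuesday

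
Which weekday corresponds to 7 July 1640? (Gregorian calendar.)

Saturday

Doomsday rule: the anchor day for the 1600s is Tuesday. For year 40: 40÷12 = 3 r 4, and 4÷4 = 1, so 3+4+1 = 8.
Tuesday + 8 ≡ Wednesday — that's 1640's doomsday.
In July the doomsday date is Jul 11.
Jul 7 is 4 days before Jul 11; 4 mod 7 = 4, so Wednesday − 4 = Saturday.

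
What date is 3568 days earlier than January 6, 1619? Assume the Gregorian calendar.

−365 (one year) → Jan 6, 1618 (3203 left).
−365 (one year) → Jan 6, 1617 (2838 left).
−366 (one year; includes Feb 29, 1616) → Jan 6, 1616 (2472 left).
−365 (one year) → Jan 6, 1615 (2107 left).
−365 (one year) → Jan 6, 1614 (1742 left).
−365 (one year) → Jan 6, 1613 (1377 left).
−366 (one year; includes Feb 29, 1612) → Jan 6, 1612 (1011 left).
−365 (one year) → Jan 6, 1611 (646 left).
−365 (one year) → Jan 6, 1610 (281 left).
−6 → Dec 31, 1609 (end of Dec, 31 days; 275 left).
−31 → Nov 30, 1609 (end of Nov, 30 days; 244 left).
−30 → Oct 31, 1609 (end of Oct, 31 days; 214 left).
−31 → Sep 30, 1609 (end of Sep, 30 days; 183 left).
−30 → Aug 31, 1609 (end of Aug, 31 days; 153 left).
−31 → Jul 31, 1609 (end of Jul, 31 days; 122 left).
−31 → Jun 30, 1609 (end of Jun, 30 days; 91 left).
−30 → May 31, 1609 (end of May, 31 days; 61 left).
−31 → Apr 30, 1609 (end of Apr, 30 days; 30 left).
−30 → Mar 31, 1609 (end of Mar, 31 days; 0 left).

March 31, 1609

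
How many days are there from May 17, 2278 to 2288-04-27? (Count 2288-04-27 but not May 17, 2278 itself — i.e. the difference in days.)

May 17, 2278 → May 17, 2279: 365 days.
May 17, 2279 → May 17, 2280: 366 days (Feb 29, 2280 is in that span).
May 17, 2280 → May 17, 2281: 365 days.
May 17, 2281 → May 17, 2282: 365 days.
May 17, 2282 → May 17, 2283: 365 days.
May 17, 2283 → May 17, 2284: 366 days (Feb 29, 2284 is in that span).
May 17, 2284 → May 17, 2285: 365 days.
May 17, 2285 → May 17, 2286: 365 days.
May 17, 2286 → May 17, 2287: 365 days.
May 17, 2287 → Jun 17, 2287: 31 days (May has 31).
Jun 17, 2287 → Jul 17, 2287: 30 days (June has 30).
Jul 17, 2287 → Aug 17, 2287: 31 days (July has 31).
Aug 17, 2287 → Sep 17, 2287: 31 days (August has 31).
Sep 17, 2287 → Oct 17, 2287: 30 days (September has 30).
Oct 17, 2287 → Nov 17, 2287: 31 days (October has 31).
Nov 17, 2287 → Dec 17, 2287: 30 days (November has 30).
Dec 17, 2287 → Jan 17, 2288: 31 days (December has 31).
Jan 17, 2288 → Feb 17, 2288: 31 days (January has 31).
Feb 17, 2288 → Mar 17, 2288: 29 days (February has 29).
Mar 17, 2288 → Apr 17, 2288: 31 days (March has 31).
Apr 17, 2288 → Apr 27, 2288: 10 days.
Total: 3633 days.

3633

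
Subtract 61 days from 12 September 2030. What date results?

−12 → Aug 31, 2030 (end of Aug, 31 days; 49 left).
−31 → Jul 31, 2030 (end of Jul, 31 days; 18 left).
−18 → Jul 13, 2030.

July 13, 2030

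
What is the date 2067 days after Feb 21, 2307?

October 19, 2312

+365 (one year) → Feb 21, 2308 (1702 left).
+366 (one year; includes Feb 29, 2308) → Feb 21, 2309 (1336 left).
+365 (one year) → Feb 21, 2310 (971 left).
+365 (one year) → Feb 21, 2311 (606 left).
+365 (one year) → Feb 21, 2312 (241 left).
Feb has 29 days: +9 → Mar 1, 2312 (232 left).
Mar has 31 days: +31 → Apr 1, 2312 (201 left).
Apr has 30 days: +30 → May 1, 2312 (171 left).
May has 31 days: +31 → Jun 1, 2312 (140 left).
Jun has 30 days: +30 → Jul 1, 2312 (110 left).
Jul has 31 days: +31 → Aug 1, 2312 (79 left).
Aug has 31 days: +31 → Sep 1, 2312 (48 left).
Sep has 30 days: +30 → Oct 1, 2312 (18 left).
+18 → Oct 19, 2312.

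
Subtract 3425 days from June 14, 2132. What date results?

−366 (one year; includes Feb 29, 2132) → Jun 14, 2131 (3059 left).
−365 (one year) → Jun 14, 2130 (2694 left).
−365 (one year) → Jun 14, 2129 (2329 left).
−365 (one year) → Jun 14, 2128 (1964 left).
−366 (one year; includes Feb 29, 2128) → Jun 14, 2127 (1598 left).
−365 (one year) → Jun 14, 2126 (1233 left).
−365 (one year) → Jun 14, 2125 (868 left).
−365 (one year) → Jun 14, 2124 (503 left).
−366 (one year; includes Feb 29, 2124) → Jun 14, 2123 (137 left).
−14 → May 31, 2123 (end of May, 31 days; 123 left).
−31 → Apr 30, 2123 (end of Apr, 30 days; 92 left).
−30 → Mar 31, 2123 (end of Mar, 31 days; 62 left).
−31 → Feb 28, 2123 (end of Feb, 28 days; 31 left).
−28 → Jan 31, 2123 (end of Jan, 31 days; 3 left).
−3 → Jan 28, 2123.

January 28, 2123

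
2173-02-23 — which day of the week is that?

Tuesday

Doomsday rule: the anchor day for the 2100s is Sunday. For year 73: 73÷12 = 6 r 1, and 1÷4 = 0, so 6+1+0 = 7.
Sunday + 7 ≡ Sunday — that's 2173's doomsday.
In February the doomsday date is Feb 28 (2173 is not a leap year).
Feb 23 is 5 days before Feb 28; 5 mod 7 = 5, so Sunday − 5 = Tuesday.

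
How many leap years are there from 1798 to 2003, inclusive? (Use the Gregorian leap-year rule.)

Multiples of 4 in [1798,2003]: 51.
Of those, multiples of 100: 3 (not leap unless ÷400).
Multiples of 400: 1.
Leap years = 51 − 3 + 1 = 49.

49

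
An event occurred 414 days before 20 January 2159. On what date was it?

December 2, 2157

−365 (one year) → Jan 20, 2158 (49 left).
−20 → Dec 31, 2157 (end of Dec, 31 days; 29 left).
−29 → Dec 2, 2157.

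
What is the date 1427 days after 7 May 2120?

April 3, 2124

+365 (one year) → May 7, 2121 (1062 left).
+365 (one year) → May 7, 2122 (697 left).
+365 (one year) → May 7, 2123 (332 left).
May has 31 days: +25 → Jun 1, 2123 (307 left).
Jun has 30 days: +30 → Jul 1, 2123 (277 left).
Jul has 31 days: +31 → Aug 1, 2123 (246 left).
Aug has 31 days: +31 → Sep 1, 2123 (215 left).
Sep has 30 days: +30 → Oct 1, 2123 (185 left).
Oct has 31 days: +31 → Nov 1, 2123 (154 left).
Nov has 30 days: +30 → Dec 1, 2123 (124 left).
Dec has 31 days: +31 → Jan 1, 2124 (93 left).
Jan has 31 days: +31 → Feb 1, 2124 (62 left).
Feb has 29 days: +29 → Mar 1, 2124 (33 left).
Mar has 31 days: +31 → Apr 1, 2124 (2 left).
+2 → Apr 3, 2124.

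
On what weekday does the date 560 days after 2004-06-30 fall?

First find the weekday of Jun 30, 2004. Doomsday rule: the anchor day for the 2000s is Tuesday. For year 04: 4÷12 = 0 r 4, and 4÷4 = 1, so 0+4+1 = 5.
Tuesday + 5 ≡ Sunday — that's 2004's doomsday.
In June the doomsday date is Jun 6.
Jun 30 is 24 days after Jun 6; 24 mod 7 = 3, so Sunday + 3 = Wednesday.
560 mod 7 = 0, so 560 days after a Wednesday is Wednesday + 0 = Wednesday.

Wednesday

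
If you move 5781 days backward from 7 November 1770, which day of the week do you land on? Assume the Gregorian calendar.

Thursday

First find the weekday of Nov 7, 1770. Doomsday rule: the anchor day for the 1700s is Sunday. For year 70: 70÷12 = 5 r 10, and 10÷4 = 2, so 5+10+2 = 17.
Sunday + 17 ≡ Wednesday — that's 1770's doomsday.
In November the doomsday date is Nov 7.
Nov 7 is the doomsday itself: Wednesday.
5781 mod 7 = 6, so 5781 days before a Wednesday is Wednesday − 6 = Thursday.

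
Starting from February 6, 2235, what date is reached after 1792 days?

January 3, 2240

+365 (one year) → Feb 6, 2236 (1427 left).
+366 (one year; includes Feb 29, 2236) → Feb 6, 2237 (1061 left).
+365 (one year) → Feb 6, 2238 (696 left).
+365 (one year) → Feb 6, 2239 (331 left).
Feb has 28 days: +23 → Mar 1, 2239 (308 left).
Mar has 31 days: +31 → Apr 1, 2239 (277 left).
Apr has 30 days: +30 → May 1, 2239 (247 left).
May has 31 days: +31 → Jun 1, 2239 (216 left).
Jun has 30 days: +30 → Jul 1, 2239 (186 left).
Jul has 31 days: +31 → Aug 1, 2239 (155 left).
Aug has 31 days: +31 → Sep 1, 2239 (124 left).
Sep has 30 days: +30 → Oct 1, 2239 (94 left).
Oct has 31 days: +31 → Nov 1, 2239 (63 left).
Nov has 30 days: +30 → Dec 1, 2239 (33 left).
Dec has 31 days: +31 → Jan 1, 2240 (2 left).
+2 → Jan 3, 2240.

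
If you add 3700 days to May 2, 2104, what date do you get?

+365 (one year) → May 2, 2105 (3335 left).
+365 (one year) → May 2, 2106 (2970 left).
+365 (one year) → May 2, 2107 (2605 left).
+366 (one year; includes Feb 29, 2108) → May 2, 2108 (2239 left).
+365 (one year) → May 2, 2109 (1874 left).
+365 (one year) → May 2, 2110 (1509 left).
+365 (one year) → May 2, 2111 (1144 left).
+366 (one year; includes Feb 29, 2112) → May 2, 2112 (778 left).
+365 (one year) → May 2, 2113 (413 left).
+365 (one year) → May 2, 2114 (48 left).
May has 31 days: +30 → Jun 1, 2114 (18 left).
+18 → Jun 19, 2114.

June 19, 2114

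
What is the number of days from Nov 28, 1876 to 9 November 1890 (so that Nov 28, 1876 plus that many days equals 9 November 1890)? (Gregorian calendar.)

Nov 28, 1876 → Nov 28, 1877: 365 days.
Nov 28, 1877 → Nov 28, 1878: 365 days.
Nov 28, 1878 → Nov 28, 1879: 365 days.
Nov 28, 1879 → Nov 28, 1880: 366 days (Feb 29, 1880 is in that span).
Nov 28, 1880 → Nov 28, 1881: 365 days.
Nov 28, 1881 → Nov 28, 1882: 365 days.
Nov 28, 1882 → Nov 28, 1883: 365 days.
Nov 28, 1883 → Nov 28, 1884: 366 days (Feb 29, 1884 is in that span).
Nov 28, 1884 → Nov 28, 1885: 365 days.
Nov 28, 1885 → Nov 28, 1886: 365 days.
Nov 28, 1886 → Nov 28, 1887: 365 days.
Nov 28, 1887 → Nov 28, 1888: 366 days (Feb 29, 1888 is in that span).
Nov 28, 1888 → Nov 28, 1889: 365 days.
Nov 28, 1889 → Dec 28, 1889: 30 days (November has 30).
Dec 28, 1889 → Jan 28, 1890: 31 days (December has 31).
Jan 28, 1890 → Feb 28, 1890: 31 days (January has 31).
Feb 28, 1890 → Mar 28, 1890: 28 days (February has 28).
Mar 28, 1890 → Apr 28, 1890: 31 days (March has 31).
Apr 28, 1890 → May 28, 1890: 30 days (April has 30).
May 28, 1890 → Jun 28, 1890: 31 days (May has 31).
Jun 28, 1890 → Jul 28, 1890: 30 days (June has 30).
Jul 28, 1890 → Aug 28, 1890: 31 days (July has 31).
Aug 28, 1890 → Sep 28, 1890: 31 days (August has 31).
Sep 28, 1890 → Oct 28, 1890: 30 days (September has 30).
Oct 28, 1890 → Nov 9, 1890: 12 days.
Total: 5094 days.

5094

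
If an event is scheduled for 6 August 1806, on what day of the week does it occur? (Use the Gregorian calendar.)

Wednesday

Doomsday rule: the anchor day for the 1800s is Friday. For year 06: 6÷12 = 0 r 6, and 6÷4 = 1, so 0+6+1 = 7.
Friday + 7 ≡ Friday — that's 1806's doomsday.
In August the doomsday date is Aug 8.
Aug 6 is 2 days before Aug 8; 2 mod 7 = 2, so Friday − 2 = Wednesday.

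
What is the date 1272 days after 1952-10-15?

+365 (one year) → Oct 15, 1953 (907 left).
+365 (one year) → Oct 15, 1954 (542 left).
+365 (one year) → Oct 15, 1955 (177 left).
Oct has 31 days: +17 → Nov 1, 1955 (160 left).
Nov has 30 days: +30 → Dec 1, 1955 (130 left).
Dec has 31 days: +31 → Jan 1, 1956 (99 left).
Jan has 31 days: +31 → Feb 1, 1956 (68 left).
Feb has 29 days: +29 → Mar 1, 1956 (39 left).
Mar has 31 days: +31 → Apr 1, 1956 (8 left).
+8 → Apr 9, 1956.

April 9, 1956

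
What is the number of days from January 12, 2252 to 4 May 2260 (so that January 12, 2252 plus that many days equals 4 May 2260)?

3035

Jan 12, 2252 → Jan 12, 2253: 366 days (Feb 29, 2252 is in that span).
Jan 12, 2253 → Jan 12, 2254: 365 days.
Jan 12, 2254 → Jan 12, 2255: 365 days.
Jan 12, 2255 → Jan 12, 2256: 365 days.
Jan 12, 2256 → Jan 12, 2257: 366 days (Feb 29, 2256 is in that span).
Jan 12, 2257 → Jan 12, 2258: 365 days.
Jan 12, 2258 → Jan 12, 2259: 365 days.
Jan 12, 2259 → Jan 12, 2260: 365 days.
Jan 12, 2260 → Feb 12, 2260: 31 days (January has 31).
Feb 12, 2260 → Mar 12, 2260: 29 days (February has 29).
Mar 12, 2260 → Apr 12, 2260: 31 days (March has 31).
Apr 12, 2260 → May 4, 2260: 22 days.
Total: 3035 days.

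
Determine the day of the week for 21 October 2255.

Doomsday rule: the anchor day for the 2200s is Friday. For year 55: 55÷12 = 4 r 7, and 7÷4 = 1, so 4+7+1 = 12.
Friday + 12 ≡ Wednesday — that's 2255's doomsday.
In October the doomsday date is Oct 10.
Oct 21 is 11 days after Oct 10; 11 mod 7 = 4, so Wednesday + 4 = Sunday.

Sunday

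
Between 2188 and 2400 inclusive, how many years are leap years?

Multiples of 4 in [2188,2400]: 54.
Of those, multiples of 100: 3 (not leap unless ÷400).
Multiples of 400: 1.
Leap years = 54 − 3 + 1 = 52.

52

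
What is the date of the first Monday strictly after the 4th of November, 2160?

Nov 4, 2160 is a Tuesday.
From Tuesday to the next Monday is 6 days.
Nov 4, 2160 + 6 = Nov 10, 2160.

November 10, 2160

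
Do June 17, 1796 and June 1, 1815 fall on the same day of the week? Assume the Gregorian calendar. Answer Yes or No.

From Jun 17, 1796 to Jun 1, 1815 is 6922 days.
6922 mod 7 = 6, so they are different weekdays.
(Jun 17, 1796 is a Friday; Jun 1, 1815 is a Thursday.)

No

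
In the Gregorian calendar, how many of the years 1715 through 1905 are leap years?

Multiples of 4 in [1715,1905]: 48.
Of those, multiples of 100: 2 (not leap unless ÷400).
Multiples of 400: 0.
Leap years = 48 − 2 + 0 = 46.

46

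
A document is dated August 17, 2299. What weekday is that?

Thursday

Doomsday rule: the anchor day for the 2200s is Friday. For year 99: 99÷12 = 8 r 3, and 3÷4 = 0, so 8+3+0 = 11.
Friday + 11 ≡ Tuesday — that's 2299's doomsday.
In August the doomsday date is Aug 8.
Aug 17 is 9 days after Aug 8; 9 mod 7 = 2, so Tuesday + 2 = Thursday.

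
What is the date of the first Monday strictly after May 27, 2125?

May 28, 2125

May 27, 2125 is a Sunday.
From Sunday to the next Monday is 1 day.
May 27, 2125 + 1 = May 28, 2125.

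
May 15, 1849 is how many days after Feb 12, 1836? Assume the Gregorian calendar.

4841

Feb 12, 1836 → Feb 12, 1837: 366 days (Feb 29, 1836 is in that span).
Feb 12, 1837 → Feb 12, 1838: 365 days.
Feb 12, 1838 → Feb 12, 1839: 365 days.
Feb 12, 1839 → Feb 12, 1840: 365 days.
Feb 12, 1840 → Feb 12, 1841: 366 days (Feb 29, 1840 is in that span).
Feb 12, 1841 → Feb 12, 1842: 365 days.
Feb 12, 1842 → Feb 12, 1843: 365 days.
Feb 12, 1843 → Feb 12, 1844: 365 days.
Feb 12, 1844 → Feb 12, 1845: 366 days (Feb 29, 1844 is in that span).
Feb 12, 1845 → Feb 12, 1846: 365 days.
Feb 12, 1846 → Feb 12, 1847: 365 days.
Feb 12, 1847 → Feb 12, 1848: 365 days.
Feb 12, 1848 → Feb 12, 1849: 366 days (Feb 29, 1848 is in that span).
Feb 12, 1849 → Mar 12, 1849: 28 days (February has 28).
Mar 12, 1849 → Apr 12, 1849: 31 days (March has 31).
Apr 12, 1849 → May 12, 1849: 30 days (April has 30).
May 12, 1849 → May 15, 1849: 3 days.
Total: 4841 days.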